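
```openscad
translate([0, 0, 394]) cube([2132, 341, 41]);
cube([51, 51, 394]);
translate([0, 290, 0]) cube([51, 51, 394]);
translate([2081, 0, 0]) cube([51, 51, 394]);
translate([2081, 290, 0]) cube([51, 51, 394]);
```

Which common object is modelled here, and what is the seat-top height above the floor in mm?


A bench. The seat-top height is 435 mm.

A long slab on four corner posts — a bench. The slab sits at z = 394 with thickness 41, so the top is 394 + 41 = 435 mm.


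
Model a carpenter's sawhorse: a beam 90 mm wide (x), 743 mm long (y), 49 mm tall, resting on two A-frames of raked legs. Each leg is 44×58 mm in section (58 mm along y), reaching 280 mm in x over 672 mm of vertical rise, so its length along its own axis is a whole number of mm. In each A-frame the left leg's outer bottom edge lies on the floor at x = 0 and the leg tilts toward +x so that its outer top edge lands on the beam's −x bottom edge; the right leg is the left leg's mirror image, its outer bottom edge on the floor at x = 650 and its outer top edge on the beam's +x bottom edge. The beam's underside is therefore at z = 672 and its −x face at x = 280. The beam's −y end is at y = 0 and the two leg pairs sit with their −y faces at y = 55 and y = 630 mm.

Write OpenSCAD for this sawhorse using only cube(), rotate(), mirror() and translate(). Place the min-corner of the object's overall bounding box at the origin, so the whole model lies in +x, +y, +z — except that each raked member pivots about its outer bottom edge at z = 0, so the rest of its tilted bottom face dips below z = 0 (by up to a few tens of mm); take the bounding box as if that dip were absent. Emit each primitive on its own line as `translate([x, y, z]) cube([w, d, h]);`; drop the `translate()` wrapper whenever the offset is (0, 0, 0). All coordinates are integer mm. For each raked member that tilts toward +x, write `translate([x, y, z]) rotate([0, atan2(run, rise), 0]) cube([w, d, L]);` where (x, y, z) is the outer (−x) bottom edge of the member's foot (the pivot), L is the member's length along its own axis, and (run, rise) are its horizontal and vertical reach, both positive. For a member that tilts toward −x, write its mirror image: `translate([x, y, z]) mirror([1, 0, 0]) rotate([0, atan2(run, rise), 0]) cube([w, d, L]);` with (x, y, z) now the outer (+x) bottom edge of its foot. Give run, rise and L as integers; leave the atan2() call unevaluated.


// leg length = √(280² + 672²) = 728
// right-leg outer foot x = 2·280 + 90 = 650
// beam min-corner = (280, 0, 672)
translate([280, 0, 672]) cube([90, 743, 49]);
translate([0, 55, 0]) rotate([0, atan2(280, 672), 0]) cube([44, 58, 728]);
translate([650, 55, 0]) mirror([1, 0, 0]) rotate([0, atan2(280, 672), 0]) cube([44, 58, 728]);
translate([0, 630, 0]) rotate([0, atan2(280, 672), 0]) cube([44, 58, 728]);
translate([650, 630, 0]) mirror([1, 0, 0]) rotate([0, atan2(280, 672), 0]) cube([44, 58, 728]);


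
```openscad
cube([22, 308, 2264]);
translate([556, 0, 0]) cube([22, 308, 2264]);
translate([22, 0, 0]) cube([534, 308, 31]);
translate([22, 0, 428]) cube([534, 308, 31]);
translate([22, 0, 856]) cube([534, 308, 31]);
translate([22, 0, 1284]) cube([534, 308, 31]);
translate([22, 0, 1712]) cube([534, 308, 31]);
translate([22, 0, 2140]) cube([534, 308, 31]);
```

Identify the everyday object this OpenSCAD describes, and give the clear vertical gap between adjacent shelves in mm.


A bookshelf. The clear shelf gap is 397 mm.

Two tall side panels with 6 horizontal boards between them — a bookshelf. The first two shelf undersides are at z = 0 and z = 428; with shelf thickness 31, the clear gap is 428 − 0 − 31 = 397 mm.


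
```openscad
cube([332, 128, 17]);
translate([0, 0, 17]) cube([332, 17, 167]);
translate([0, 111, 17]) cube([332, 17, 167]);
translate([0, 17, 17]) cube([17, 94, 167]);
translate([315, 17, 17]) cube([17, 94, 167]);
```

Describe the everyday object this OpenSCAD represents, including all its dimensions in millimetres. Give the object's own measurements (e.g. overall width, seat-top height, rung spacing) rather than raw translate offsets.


An open-topped rectangular box: outside dimensions 332×128×184 mm, with a uniform wall and base thickness of 17 mm. The base is a full 332×128 slab on the floor; four walls sit on top of the base. The front and back walls (the −y and +y sides) span the full width; the two side walls fit between them.


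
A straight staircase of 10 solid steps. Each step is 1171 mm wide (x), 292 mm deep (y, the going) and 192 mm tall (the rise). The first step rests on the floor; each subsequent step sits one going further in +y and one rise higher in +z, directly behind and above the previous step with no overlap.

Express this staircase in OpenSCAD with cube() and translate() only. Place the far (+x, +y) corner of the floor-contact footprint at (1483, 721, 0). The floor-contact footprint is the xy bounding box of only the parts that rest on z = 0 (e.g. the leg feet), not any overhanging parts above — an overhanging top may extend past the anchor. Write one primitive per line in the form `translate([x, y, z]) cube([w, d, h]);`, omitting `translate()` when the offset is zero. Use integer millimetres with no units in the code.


translate([312, 429, 0]) cube([1171, 292, 192]);
translate([312, 721, 192]) cube([1171, 292, 192]);
translate([312, 1013, 384]) cube([1171, 292, 192]);
translate([312, 1305, 576]) cube([1171, 292, 192]);
translate([312, 1597, 768]) cube([1171, 292, 192]);
translate([312, 1889, 960]) cube([1171, 292, 192]);
translate([312, 2181, 1152]) cube([1171, 292, 192]);
translate([312, 2473, 1344]) cube([1171, 292, 192]);
translate([312, 2765, 1536]) cube([1171, 292, 192]);
translate([312, 3057, 1728]) cube([1171, 292, 192]);


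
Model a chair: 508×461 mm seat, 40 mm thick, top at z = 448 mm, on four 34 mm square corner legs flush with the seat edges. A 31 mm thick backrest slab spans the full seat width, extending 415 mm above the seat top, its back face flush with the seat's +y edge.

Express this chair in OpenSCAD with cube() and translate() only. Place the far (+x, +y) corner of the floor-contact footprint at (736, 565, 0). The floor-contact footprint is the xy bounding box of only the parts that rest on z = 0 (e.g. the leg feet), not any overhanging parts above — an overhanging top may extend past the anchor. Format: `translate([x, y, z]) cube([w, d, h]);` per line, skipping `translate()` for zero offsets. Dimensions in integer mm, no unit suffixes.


// leg_h = 448 - 40 = 408
translate([228, 104, 408]) cube([508, 461, 40]);
translate([228, 104, 0]) cube([34, 34, 408]);
translate([702, 104, 0]) cube([34, 34, 408]);
translate([228, 531, 0]) cube([34, 34, 408]);
translate([702, 531, 0]) cube([34, 34, 408]);
translate([228, 534, 448]) cube([508, 31, 415]);


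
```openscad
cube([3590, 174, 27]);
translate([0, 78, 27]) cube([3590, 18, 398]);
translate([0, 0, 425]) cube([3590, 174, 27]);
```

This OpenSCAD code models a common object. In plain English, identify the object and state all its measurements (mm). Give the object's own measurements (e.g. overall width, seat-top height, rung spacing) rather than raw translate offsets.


An I-beam lying along x, 3590 mm long. Overall section height 452 mm. Two flanges 174 mm wide (y) and 27 mm thick, one on the floor and one at the top; a web 18 mm thick runs between them, centred on the flange width.


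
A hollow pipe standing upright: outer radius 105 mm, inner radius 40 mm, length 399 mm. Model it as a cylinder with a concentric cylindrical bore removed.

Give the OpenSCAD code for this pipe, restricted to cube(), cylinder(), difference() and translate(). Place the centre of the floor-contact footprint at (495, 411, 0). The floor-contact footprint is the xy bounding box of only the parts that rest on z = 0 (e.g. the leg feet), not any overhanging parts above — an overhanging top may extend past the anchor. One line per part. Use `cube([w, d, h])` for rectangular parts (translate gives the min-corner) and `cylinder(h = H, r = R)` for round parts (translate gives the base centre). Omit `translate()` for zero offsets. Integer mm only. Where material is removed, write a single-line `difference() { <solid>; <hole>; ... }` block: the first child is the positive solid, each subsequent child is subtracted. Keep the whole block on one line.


difference() { translate([495, 411, 0]) cylinder(h = 399, r = 105); translate([495, 411, 0]) cylinder(h = 399, r = 40); }


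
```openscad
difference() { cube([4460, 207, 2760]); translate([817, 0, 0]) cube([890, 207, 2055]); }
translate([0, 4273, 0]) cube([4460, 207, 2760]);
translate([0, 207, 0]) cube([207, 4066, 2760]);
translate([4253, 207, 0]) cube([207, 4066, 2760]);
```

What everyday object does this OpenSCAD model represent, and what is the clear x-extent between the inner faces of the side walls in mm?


A single room. The interior width is 4046 mm.

Four walls enclosing a rectangle with a door in the front wall — a room. Outside width 4460 minus two 207 mm walls gives 4046 mm.


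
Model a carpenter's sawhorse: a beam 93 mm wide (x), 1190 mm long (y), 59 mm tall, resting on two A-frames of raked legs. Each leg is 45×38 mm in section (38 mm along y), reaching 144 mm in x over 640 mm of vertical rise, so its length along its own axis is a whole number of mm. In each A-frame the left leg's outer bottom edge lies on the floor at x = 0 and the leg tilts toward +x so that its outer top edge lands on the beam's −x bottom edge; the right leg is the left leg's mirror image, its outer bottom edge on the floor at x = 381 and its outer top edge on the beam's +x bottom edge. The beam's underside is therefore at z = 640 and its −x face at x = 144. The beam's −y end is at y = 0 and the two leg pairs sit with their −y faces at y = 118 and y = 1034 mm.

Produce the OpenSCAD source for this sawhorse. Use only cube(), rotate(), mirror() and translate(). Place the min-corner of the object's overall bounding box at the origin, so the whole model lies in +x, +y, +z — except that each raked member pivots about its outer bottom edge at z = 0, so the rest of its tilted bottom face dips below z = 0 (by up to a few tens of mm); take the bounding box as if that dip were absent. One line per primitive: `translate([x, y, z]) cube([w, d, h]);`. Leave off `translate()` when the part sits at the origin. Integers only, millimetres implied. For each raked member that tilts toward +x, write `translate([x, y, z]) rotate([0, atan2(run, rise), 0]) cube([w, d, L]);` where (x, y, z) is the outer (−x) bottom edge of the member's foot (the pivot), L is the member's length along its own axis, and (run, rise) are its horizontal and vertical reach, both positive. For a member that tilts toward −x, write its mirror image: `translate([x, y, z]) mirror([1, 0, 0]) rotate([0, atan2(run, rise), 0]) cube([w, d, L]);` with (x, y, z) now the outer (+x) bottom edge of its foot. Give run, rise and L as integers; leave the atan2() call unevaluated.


translate([144, 0, 640]) cube([93, 1190, 59]);
translate([0, 118, 0]) rotate([0, atan2(144, 640), 0]) cube([45, 38, 656]);
translate([381, 118, 0]) mirror([1, 0, 0]) rotate([0, atan2(144, 640), 0]) cube([45, 38, 656]);
translate([0, 1034, 0]) rotate([0, atan2(144, 640), 0]) cube([45, 38, 656]);
translate([381, 1034, 0]) mirror([1, 0, 0]) rotate([0, atan2(144, 640), 0]) cube([45, 38, 656]);


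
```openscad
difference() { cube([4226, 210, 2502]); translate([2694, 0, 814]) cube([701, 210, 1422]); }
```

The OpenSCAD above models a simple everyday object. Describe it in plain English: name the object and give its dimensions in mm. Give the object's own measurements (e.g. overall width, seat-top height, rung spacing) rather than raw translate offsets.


A wall 4226 mm long (x), 210 mm thick (y), 2502 mm tall, with a rectangular window opening cut through it. The opening is 701 mm wide and 1422 mm tall; its sill is at z = 814 mm and its near (−x) edge is 2694 mm from the wall's −x end. The opening passes through the full wall thickness.


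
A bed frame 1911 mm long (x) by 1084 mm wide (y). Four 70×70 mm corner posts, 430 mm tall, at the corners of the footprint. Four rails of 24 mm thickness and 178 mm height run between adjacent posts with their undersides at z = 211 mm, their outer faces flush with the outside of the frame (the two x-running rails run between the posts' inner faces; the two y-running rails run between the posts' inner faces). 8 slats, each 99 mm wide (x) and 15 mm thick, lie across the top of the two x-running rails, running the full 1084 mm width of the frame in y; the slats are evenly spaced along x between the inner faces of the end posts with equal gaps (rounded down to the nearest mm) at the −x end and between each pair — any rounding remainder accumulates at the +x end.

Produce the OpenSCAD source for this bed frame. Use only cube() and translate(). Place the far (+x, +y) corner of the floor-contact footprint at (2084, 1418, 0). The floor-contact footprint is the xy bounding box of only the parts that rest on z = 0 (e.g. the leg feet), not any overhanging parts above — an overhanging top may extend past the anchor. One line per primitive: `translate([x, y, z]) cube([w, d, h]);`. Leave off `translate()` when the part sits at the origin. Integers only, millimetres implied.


translate([173, 334, 0]) cube([70, 70, 430]);
translate([173, 1348, 0]) cube([70, 70, 430]);
translate([2014, 334, 0]) cube([70, 70, 430]);
translate([2014, 1348, 0]) cube([70, 70, 430]);
translate([243, 334, 211]) cube([1771, 24, 178]);
translate([243, 1394, 211]) cube([1771, 24, 178]);
translate([173, 404, 211]) cube([24, 944, 178]);
translate([2060, 404, 211]) cube([24, 944, 178]);
translate([351, 334, 389]) cube([99, 1084, 15]);
translate([558, 334, 389]) cube([99, 1084, 15]);
translate([765, 334, 389]) cube([99, 1084, 15]);
translate([972, 334, 389]) cube([99, 1084, 15]);
translate([1179, 334, 389]) cube([99, 1084, 15]);
translate([1386, 334, 389]) cube([99, 1084, 15]);
translate([1593, 334, 389]) cube([99, 1084, 15]);
translate([1800, 334, 389]) cube([99, 1084, 15]);


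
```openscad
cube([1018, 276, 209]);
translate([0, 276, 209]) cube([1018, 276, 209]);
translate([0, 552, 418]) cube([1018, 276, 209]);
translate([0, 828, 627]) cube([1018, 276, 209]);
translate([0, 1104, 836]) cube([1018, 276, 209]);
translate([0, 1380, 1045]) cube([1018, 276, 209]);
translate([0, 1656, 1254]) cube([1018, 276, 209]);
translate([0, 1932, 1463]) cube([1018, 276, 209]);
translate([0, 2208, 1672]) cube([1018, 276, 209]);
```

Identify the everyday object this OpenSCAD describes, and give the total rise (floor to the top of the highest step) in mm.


A staircase. The total rise is 1881 mm.

9 identical blocks, each offset up and back from the previous — a staircase. Each step is 209 mm tall and there are 9 of them, so the total rise is 9 × 209 = 1881 mm.


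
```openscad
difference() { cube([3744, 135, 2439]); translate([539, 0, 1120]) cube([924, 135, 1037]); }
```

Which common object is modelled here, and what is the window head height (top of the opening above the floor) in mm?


A wall with a window opening. The window head height is 2157 mm.

A wall with a rectangular opening subtracted — a window. Sill at z = 1120, opening 1037 mm tall, so the head is at 1120 + 1037 = 2157 mm.


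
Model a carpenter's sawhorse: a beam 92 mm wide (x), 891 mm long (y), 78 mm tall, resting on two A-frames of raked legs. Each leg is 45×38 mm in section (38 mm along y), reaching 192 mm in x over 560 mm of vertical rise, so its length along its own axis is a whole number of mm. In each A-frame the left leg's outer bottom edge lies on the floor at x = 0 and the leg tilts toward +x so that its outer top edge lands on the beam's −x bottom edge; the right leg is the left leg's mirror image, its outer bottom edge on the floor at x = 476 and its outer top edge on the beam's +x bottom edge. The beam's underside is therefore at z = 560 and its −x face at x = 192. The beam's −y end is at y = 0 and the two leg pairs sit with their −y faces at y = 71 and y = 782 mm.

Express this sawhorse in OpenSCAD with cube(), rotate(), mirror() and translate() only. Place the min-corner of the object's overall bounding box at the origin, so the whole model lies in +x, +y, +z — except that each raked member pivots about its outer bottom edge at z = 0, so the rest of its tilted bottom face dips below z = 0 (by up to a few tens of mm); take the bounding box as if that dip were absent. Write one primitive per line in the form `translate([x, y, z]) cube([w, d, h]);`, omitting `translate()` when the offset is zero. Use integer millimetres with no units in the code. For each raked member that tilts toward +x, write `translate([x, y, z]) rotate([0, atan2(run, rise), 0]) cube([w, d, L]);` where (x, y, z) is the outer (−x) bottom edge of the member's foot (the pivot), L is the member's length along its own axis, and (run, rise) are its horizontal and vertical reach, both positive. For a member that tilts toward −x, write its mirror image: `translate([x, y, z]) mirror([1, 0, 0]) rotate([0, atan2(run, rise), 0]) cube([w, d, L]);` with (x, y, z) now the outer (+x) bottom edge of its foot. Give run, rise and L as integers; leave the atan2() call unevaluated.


// leg length = √(192² + 560²) = 592
// right-leg outer foot x = 2·192 + 92 = 476
// beam min-corner = (192, 0, 560)
translate([192, 0, 560]) cube([92, 891, 78]);
translate([0, 71, 0]) rotate([0, atan2(192, 560), 0]) cube([45, 38, 592]);
translate([476, 71, 0]) mirror([1, 0, 0]) rotate([0, atan2(192, 560), 0]) cube([45, 38, 592]);
translate([0, 782, 0]) rotate([0, atan2(192, 560), 0]) cube([45, 38, 592]);
translate([476, 782, 0]) mirror([1, 0, 0]) rotate([0, atan2(192, 560), 0]) cube([45, 38, 592]);


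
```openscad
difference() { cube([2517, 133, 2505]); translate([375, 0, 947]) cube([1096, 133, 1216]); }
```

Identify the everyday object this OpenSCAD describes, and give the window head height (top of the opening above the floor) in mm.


A wall with a window opening. The window head height is 2163 mm.

A wall with a rectangular opening subtracted — a window. Sill at z = 947, opening 1216 mm tall, so the head is at 947 + 1216 = 2163 mm.


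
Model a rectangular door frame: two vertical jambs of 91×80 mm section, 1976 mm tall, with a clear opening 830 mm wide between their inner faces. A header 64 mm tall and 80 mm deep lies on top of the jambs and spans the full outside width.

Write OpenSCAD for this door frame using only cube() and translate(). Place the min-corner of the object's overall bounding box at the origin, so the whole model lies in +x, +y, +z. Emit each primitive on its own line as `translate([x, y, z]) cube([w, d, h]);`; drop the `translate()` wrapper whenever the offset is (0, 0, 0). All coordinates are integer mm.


cube([91, 80, 1976]);
translate([921, 0, 0]) cube([91, 80, 1976]);
translate([0, 0, 1976]) cube([1012, 80, 64]);


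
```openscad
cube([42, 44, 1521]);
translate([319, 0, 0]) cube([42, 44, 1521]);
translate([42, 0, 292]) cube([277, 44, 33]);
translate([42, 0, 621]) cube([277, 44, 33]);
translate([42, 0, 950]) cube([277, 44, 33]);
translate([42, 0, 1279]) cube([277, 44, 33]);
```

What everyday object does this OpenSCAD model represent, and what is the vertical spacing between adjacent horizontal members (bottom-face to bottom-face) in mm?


A ladder. The rung spacing is 329 mm.

Two tall 42×44 posts with 4 short bars between them — a ladder. Adjacent rungs sit at z = 292 and z = 621, so the spacing is 621 − 292 = 329 mm.


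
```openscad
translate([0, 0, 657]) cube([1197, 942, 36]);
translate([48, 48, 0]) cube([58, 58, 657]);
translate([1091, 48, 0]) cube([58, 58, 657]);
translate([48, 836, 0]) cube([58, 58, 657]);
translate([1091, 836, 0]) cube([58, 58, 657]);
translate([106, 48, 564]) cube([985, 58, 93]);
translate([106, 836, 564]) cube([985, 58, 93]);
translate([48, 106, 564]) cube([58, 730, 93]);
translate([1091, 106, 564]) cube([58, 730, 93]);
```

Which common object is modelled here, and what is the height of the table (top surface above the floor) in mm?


A table. The table height is 693 mm.

A 1197×942×36 slab sits at z = 657 on four 58 mm square posts — a table. The top surface is at 657 + 36 = 693 mm.


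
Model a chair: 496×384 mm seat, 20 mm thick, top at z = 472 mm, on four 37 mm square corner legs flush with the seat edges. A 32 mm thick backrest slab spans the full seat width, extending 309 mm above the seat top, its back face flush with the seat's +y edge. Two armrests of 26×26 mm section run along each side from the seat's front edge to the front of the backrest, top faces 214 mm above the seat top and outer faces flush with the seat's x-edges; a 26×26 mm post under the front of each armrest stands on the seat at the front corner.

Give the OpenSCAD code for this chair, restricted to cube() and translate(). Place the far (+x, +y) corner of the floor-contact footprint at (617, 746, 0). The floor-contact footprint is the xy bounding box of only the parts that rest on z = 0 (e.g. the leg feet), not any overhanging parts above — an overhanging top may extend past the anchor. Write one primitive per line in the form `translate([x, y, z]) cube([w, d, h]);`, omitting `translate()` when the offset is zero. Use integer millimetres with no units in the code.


translate([121, 362, 452]) cube([496, 384, 20]);
translate([121, 362, 0]) cube([37, 37, 452]);
translate([580, 362, 0]) cube([37, 37, 452]);
translate([121, 709, 0]) cube([37, 37, 452]);
translate([580, 709, 0]) cube([37, 37, 452]);
translate([121, 714, 472]) cube([496, 32, 309]);
translate([121, 362, 660]) cube([26, 352, 26]);
translate([591, 362, 660]) cube([26, 352, 26]);
translate([121, 362, 472]) cube([26, 26, 188]);
translate([591, 362, 472]) cube([26, 26, 188]);


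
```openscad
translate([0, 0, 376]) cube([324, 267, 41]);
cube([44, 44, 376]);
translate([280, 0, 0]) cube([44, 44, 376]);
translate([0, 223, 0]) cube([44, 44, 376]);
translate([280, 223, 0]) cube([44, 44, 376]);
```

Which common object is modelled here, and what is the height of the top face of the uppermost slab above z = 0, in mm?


A stool. The seat height is 417 mm.

A 324×267×41 slab at z = 376 on four corner posts — a stool. The seat top is 376 + 41 = 417 mm.


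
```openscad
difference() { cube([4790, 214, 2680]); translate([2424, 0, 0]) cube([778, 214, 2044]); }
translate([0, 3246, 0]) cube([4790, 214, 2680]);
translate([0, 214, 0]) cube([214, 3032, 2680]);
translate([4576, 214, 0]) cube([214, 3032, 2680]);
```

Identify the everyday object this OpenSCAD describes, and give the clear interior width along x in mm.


A single room. The interior width is 4362 mm.

Four walls enclosing a rectangle with a door in the front wall — a room. Outside width 4790 minus two 214 mm walls gives 4362 mm.


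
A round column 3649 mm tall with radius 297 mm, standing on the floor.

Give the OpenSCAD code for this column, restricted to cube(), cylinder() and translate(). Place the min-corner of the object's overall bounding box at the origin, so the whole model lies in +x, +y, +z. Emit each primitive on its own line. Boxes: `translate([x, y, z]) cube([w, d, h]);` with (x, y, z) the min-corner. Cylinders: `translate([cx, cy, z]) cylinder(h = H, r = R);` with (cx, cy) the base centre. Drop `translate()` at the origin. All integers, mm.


translate([297, 297, 0]) cylinder(h = 3649, r = 297);


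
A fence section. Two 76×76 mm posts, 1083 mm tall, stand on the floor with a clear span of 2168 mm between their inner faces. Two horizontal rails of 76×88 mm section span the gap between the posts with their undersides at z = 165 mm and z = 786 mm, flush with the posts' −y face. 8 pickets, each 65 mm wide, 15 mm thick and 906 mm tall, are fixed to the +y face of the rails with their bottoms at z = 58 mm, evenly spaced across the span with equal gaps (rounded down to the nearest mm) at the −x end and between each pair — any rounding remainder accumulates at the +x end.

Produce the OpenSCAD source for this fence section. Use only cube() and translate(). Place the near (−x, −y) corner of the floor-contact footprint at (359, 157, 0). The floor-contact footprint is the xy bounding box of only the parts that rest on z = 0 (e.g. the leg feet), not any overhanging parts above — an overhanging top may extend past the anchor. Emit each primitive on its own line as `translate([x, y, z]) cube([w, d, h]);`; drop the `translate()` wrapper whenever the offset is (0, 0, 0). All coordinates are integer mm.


translate([359, 157, 0]) cube([76, 76, 1083]);
translate([2603, 157, 0]) cube([76, 76, 1083]);
translate([435, 157, 165]) cube([2168, 76, 88]);
translate([435, 157, 786]) cube([2168, 76, 88]);
translate([618, 233, 58]) cube([65, 15, 906]);
translate([866, 233, 58]) cube([65, 15, 906]);
translate([1114, 233, 58]) cube([65, 15, 906]);
translate([1362, 233, 58]) cube([65, 15, 906]);
translate([1610, 233, 58]) cube([65, 15, 906]);
translate([1858, 233, 58]) cube([65, 15, 906]);
translate([2106, 233, 58]) cube([65, 15, 906]);
translate([2354, 233, 58]) cube([65, 15, 906]);


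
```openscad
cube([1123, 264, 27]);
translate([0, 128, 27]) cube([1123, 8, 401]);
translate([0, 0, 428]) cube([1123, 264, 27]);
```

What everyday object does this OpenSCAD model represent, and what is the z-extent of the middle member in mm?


An I-beam. The web height is 401 mm.

Two wide flanges with a thin centred web — an I-beam. Overall 455 mm minus two 27 mm flanges gives a web of 455 − 2·27 = 401 mm.


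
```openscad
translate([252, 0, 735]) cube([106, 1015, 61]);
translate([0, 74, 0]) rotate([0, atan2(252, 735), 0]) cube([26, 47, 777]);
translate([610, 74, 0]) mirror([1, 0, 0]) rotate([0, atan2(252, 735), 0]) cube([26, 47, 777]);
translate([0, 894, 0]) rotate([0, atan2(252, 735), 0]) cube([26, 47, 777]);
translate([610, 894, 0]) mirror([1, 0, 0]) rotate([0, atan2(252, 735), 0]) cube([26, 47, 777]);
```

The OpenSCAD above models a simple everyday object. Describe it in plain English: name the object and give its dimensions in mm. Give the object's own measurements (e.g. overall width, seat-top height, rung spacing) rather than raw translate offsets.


A sawhorse. A 106×1015×61 mm beam (x, y, z) sits on two A-frame leg pairs. Each pair is two raked legs of 26×47 mm section (47 mm along y) splaying symmetrically in x. Each leg rises 735 mm vertically over 252 mm of horizontal reach and is 777 mm long along its own axis. Every leg's outer bottom edge rests on the floor and its outer top edge meets a bottom edge of the beam — the left legs (tilting toward +x) meet the beam's −x bottom edge, the right legs (their mirror images, tilting toward −x) meet its +x bottom edge — so the leg tops tuck under the beam, the beam's underside is 735 mm above the floor, and the feet are 610 mm apart outside-to-outside with the beam centred between them. The two leg pairs are set in 74 mm from either end of the beam.


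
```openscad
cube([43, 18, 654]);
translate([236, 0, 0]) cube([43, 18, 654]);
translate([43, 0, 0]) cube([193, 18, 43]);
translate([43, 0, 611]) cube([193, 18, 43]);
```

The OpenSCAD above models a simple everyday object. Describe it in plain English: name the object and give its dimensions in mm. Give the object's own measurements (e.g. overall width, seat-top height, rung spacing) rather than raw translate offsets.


A rectangular picture frame lying in the x–z plane (depth along y). The opening is 193 mm wide (x) by 568 mm tall (z), surrounded by a border 43 mm wide on all four sides. The frame is 18 mm deep and is made of two full-height vertical stiles with two horizontal rails fitted between them.


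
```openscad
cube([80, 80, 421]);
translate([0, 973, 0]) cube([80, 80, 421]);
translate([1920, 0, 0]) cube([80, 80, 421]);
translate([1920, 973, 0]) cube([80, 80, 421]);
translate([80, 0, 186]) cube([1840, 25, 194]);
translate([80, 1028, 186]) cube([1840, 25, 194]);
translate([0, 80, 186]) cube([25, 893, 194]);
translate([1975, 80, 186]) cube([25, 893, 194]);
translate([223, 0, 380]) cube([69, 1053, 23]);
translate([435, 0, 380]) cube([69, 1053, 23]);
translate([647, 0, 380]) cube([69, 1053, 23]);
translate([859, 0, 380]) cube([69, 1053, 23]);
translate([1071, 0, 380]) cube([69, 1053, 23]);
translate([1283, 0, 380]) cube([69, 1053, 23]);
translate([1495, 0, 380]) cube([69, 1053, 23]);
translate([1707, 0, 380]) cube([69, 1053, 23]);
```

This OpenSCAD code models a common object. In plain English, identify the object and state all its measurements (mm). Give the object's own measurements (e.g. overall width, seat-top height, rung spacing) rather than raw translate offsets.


A bed frame 2000 mm long (x) by 1053 mm wide (y). Four 80×80 mm corner posts, 421 mm tall, at the corners of the footprint. Four rails of 25 mm thickness and 194 mm height run between adjacent posts with their undersides at z = 186 mm, their outer faces flush with the outside of the frame (the two x-running rails run between the posts' inner faces; the two y-running rails run between the posts' inner faces). 8 slats, each 69 mm wide (x) and 23 mm thick, lie across the top of the two x-running rails, running the full 1053 mm width of the frame in y; along x they sit between the end posts with a 143 mm gap after the −x posts and between neighbouring slats, leaving 144 mm before the +x posts.


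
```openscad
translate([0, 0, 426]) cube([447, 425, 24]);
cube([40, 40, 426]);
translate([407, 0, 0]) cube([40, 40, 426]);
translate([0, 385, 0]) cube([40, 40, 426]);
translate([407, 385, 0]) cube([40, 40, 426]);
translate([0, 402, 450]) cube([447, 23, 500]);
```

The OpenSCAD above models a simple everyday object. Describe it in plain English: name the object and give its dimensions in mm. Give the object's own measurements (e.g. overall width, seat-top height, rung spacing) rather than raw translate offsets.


A chair. The seat is a 447×425×24 mm slab with its top at z = 450 mm, on four 40×40 mm corner legs (flush with the seat edges, standing on z = 0). A flat backrest 23 mm thick, 500 mm tall, spans the full seat width and rises from the seat top along its +y edge, rear face flush with the rear of the seat.


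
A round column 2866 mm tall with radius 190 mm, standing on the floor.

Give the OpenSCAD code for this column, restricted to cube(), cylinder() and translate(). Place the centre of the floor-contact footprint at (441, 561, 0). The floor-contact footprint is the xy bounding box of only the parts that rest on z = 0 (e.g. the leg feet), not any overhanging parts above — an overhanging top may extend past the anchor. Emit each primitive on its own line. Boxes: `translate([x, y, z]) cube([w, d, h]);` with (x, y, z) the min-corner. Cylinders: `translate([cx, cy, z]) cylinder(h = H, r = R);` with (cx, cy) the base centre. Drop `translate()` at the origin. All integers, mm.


translate([441, 561, 0]) cylinder(h = 2866, r = 190);


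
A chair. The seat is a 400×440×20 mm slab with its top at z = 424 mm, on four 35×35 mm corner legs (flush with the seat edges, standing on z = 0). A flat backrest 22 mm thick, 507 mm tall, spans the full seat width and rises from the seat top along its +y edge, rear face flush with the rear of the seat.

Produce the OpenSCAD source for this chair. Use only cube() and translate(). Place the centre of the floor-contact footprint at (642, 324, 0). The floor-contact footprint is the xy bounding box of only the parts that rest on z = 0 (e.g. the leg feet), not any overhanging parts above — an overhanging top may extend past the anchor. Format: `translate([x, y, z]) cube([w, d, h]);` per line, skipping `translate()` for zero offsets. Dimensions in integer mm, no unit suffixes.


// leg_h = 424 - 20 = 404
translate([442, 104, 404]) cube([400, 440, 20]);
translate([442, 104, 0]) cube([35, 35, 404]);
translate([807, 104, 0]) cube([35, 35, 404]);
translate([442, 509, 0]) cube([35, 35, 404]);
translate([807, 509, 0]) cube([35, 35, 404]);
translate([442, 522, 424]) cube([400, 22, 507]);


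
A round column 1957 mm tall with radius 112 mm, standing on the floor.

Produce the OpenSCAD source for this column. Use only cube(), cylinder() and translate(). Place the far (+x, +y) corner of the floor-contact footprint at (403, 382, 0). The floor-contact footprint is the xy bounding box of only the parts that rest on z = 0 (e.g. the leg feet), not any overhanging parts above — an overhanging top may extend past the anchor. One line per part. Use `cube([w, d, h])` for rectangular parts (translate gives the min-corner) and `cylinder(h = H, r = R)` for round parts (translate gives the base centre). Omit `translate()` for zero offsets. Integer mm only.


translate([291, 270, 0]) cylinder(h = 1957, r = 112);


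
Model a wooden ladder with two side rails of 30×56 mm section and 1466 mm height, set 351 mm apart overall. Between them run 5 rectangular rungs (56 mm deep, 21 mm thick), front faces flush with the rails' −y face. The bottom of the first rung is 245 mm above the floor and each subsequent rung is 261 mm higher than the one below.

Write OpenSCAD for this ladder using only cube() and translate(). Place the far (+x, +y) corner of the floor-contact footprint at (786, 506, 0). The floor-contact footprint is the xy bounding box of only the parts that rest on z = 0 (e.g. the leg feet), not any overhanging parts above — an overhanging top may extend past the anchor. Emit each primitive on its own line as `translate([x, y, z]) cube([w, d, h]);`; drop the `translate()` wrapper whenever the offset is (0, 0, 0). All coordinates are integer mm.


// rung span = 351 - 2*30 = 291
// rung[k] z = 245 + k*261
translate([435, 450, 0]) cube([30, 56, 1466]);
translate([756, 450, 0]) cube([30, 56, 1466]);
translate([465, 450, 245]) cube([291, 56, 21]);
translate([465, 450, 506]) cube([291, 56, 21]);
translate([465, 450, 767]) cube([291, 56, 21]);
translate([465, 450, 1028]) cube([291, 56, 21]);
translate([465, 450, 1289]) cube([291, 56, 21]);


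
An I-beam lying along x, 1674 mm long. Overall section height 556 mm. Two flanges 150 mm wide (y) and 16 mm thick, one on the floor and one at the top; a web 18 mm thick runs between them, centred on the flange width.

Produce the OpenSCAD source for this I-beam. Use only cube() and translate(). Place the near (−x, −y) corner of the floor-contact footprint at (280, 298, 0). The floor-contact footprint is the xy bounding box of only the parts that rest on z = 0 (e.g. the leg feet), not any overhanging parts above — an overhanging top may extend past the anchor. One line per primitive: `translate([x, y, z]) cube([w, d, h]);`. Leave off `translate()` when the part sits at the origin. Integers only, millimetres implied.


translate([280, 298, 0]) cube([1674, 150, 16]);
translate([280, 364, 16]) cube([1674, 18, 524]);
translate([280, 298, 540]) cube([1674, 150, 16]);


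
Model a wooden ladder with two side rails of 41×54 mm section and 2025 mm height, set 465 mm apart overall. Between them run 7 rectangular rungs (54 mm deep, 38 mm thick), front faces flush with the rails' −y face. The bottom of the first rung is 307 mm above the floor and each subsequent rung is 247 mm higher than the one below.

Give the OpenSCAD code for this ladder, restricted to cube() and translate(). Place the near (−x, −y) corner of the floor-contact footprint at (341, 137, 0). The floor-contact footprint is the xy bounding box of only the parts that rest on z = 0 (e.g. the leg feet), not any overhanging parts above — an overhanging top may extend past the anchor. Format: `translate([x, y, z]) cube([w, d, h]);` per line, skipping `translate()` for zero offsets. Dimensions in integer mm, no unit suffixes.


translate([341, 137, 0]) cube([41, 54, 2025]);
translate([765, 137, 0]) cube([41, 54, 2025]);
translate([382, 137, 307]) cube([383, 54, 38]);
translate([382, 137, 554]) cube([383, 54, 38]);
translate([382, 137, 801]) cube([383, 54, 38]);
translate([382, 137, 1048]) cube([383, 54, 38]);
translate([382, 137, 1295]) cube([383, 54, 38]);
translate([382, 137, 1542]) cube([383, 54, 38]);
translate([382, 137, 1789]) cube([383, 54, 38]);


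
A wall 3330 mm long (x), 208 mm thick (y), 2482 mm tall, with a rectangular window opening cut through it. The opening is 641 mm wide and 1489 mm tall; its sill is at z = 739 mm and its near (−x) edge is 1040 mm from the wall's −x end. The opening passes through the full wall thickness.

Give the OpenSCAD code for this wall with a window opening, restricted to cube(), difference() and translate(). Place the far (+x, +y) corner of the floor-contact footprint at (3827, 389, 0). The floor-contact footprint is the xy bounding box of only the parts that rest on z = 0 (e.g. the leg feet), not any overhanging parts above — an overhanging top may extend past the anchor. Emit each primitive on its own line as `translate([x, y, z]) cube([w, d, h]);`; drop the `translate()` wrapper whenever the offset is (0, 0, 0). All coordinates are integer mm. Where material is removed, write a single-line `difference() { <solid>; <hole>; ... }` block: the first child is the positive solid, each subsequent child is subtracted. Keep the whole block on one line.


difference() { translate([497, 181, 0]) cube([3330, 208, 2482]); translate([1537, 181, 739]) cube([641, 208, 1489]); }


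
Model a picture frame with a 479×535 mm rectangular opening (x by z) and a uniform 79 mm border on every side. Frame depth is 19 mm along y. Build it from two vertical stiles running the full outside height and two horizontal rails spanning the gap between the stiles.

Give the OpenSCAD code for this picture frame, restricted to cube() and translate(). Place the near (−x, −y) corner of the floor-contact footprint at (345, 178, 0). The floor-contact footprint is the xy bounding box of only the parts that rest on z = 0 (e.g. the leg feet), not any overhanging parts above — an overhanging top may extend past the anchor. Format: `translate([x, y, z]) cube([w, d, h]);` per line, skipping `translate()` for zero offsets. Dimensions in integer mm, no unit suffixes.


translate([345, 178, 0]) cube([79, 19, 693]);
translate([903, 178, 0]) cube([79, 19, 693]);
translate([424, 178, 0]) cube([479, 19, 79]);
translate([424, 178, 614]) cube([479, 19, 79]);


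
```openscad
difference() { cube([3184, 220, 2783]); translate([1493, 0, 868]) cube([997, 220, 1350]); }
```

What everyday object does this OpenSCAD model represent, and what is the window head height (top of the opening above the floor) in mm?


A wall with a window opening. The window head height is 2218 mm.

A wall with a rectangular opening subtracted — a window. Sill at z = 868, opening 1350 mm tall, so the head is at 868 + 1350 = 2218 mm.


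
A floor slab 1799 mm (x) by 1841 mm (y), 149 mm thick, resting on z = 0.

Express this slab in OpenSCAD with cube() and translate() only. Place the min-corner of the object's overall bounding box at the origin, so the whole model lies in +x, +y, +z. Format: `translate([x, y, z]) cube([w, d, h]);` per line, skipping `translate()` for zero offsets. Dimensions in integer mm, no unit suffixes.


cube([1799, 1841, 149]);


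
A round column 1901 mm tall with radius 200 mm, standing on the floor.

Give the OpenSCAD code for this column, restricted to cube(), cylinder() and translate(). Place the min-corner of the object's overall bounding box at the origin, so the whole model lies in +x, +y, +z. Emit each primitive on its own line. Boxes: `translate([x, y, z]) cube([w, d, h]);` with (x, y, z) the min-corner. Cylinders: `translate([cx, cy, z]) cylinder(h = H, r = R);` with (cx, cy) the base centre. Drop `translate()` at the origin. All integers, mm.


translate([200, 200, 0]) cylinder(h = 1901, r = 200);


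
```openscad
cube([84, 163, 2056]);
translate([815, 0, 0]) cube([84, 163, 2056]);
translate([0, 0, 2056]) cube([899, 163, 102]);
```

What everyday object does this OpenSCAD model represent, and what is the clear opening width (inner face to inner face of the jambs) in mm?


A door frame. The clear opening width is 731 mm.

Two 2056 mm tall posts with a header on top — a door frame. The left jamb is 84 mm wide at x = 0; the right jamb starts at x = 815. The clear opening is 815 − 84 = 731 mm.
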